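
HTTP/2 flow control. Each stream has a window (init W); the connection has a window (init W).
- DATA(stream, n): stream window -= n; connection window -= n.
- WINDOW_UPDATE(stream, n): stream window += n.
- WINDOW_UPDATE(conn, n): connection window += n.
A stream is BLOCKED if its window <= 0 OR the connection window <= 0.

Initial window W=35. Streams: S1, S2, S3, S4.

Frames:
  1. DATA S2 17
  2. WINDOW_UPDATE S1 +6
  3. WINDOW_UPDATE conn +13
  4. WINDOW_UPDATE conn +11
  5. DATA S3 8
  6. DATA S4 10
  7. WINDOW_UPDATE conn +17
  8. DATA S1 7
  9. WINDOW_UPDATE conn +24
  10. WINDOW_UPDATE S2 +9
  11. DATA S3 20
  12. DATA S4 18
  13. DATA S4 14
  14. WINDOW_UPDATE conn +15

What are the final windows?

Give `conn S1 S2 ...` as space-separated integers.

Op 1: conn=18 S1=35 S2=18 S3=35 S4=35 blocked=[]
Op 2: conn=18 S1=41 S2=18 S3=35 S4=35 blocked=[]
Op 3: conn=31 S1=41 S2=18 S3=35 S4=35 blocked=[]
Op 4: conn=42 S1=41 S2=18 S3=35 S4=35 blocked=[]
Op 5: conn=34 S1=41 S2=18 S3=27 S4=35 blocked=[]
Op 6: conn=24 S1=41 S2=18 S3=27 S4=25 blocked=[]
Op 7: conn=41 S1=41 S2=18 S3=27 S4=25 blocked=[]
Op 8: conn=34 S1=34 S2=18 S3=27 S4=25 blocked=[]
Op 9: conn=58 S1=34 S2=18 S3=27 S4=25 blocked=[]
Op 10: conn=58 S1=34 S2=27 S3=27 S4=25 blocked=[]
Op 11: conn=38 S1=34 S2=27 S3=7 S4=25 blocked=[]
Op 12: conn=20 S1=34 S2=27 S3=7 S4=7 blocked=[]
Op 13: conn=6 S1=34 S2=27 S3=7 S4=-7 blocked=[4]
Op 14: conn=21 S1=34 S2=27 S3=7 S4=-7 blocked=[4]

Answer: 21 34 27 7 -7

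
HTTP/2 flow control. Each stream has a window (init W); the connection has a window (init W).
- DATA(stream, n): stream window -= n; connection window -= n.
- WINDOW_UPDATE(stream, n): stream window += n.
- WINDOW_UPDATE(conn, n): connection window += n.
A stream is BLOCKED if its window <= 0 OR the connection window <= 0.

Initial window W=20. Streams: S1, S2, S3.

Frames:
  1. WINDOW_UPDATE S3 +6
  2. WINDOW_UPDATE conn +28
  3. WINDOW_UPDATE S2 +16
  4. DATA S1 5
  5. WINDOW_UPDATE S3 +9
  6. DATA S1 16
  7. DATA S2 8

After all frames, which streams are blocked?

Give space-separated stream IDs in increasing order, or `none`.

Answer: S1

Derivation:
Op 1: conn=20 S1=20 S2=20 S3=26 blocked=[]
Op 2: conn=48 S1=20 S2=20 S3=26 blocked=[]
Op 3: conn=48 S1=20 S2=36 S3=26 blocked=[]
Op 4: conn=43 S1=15 S2=36 S3=26 blocked=[]
Op 5: conn=43 S1=15 S2=36 S3=35 blocked=[]
Op 6: conn=27 S1=-1 S2=36 S3=35 blocked=[1]
Op 7: conn=19 S1=-1 S2=28 S3=35 blocked=[1]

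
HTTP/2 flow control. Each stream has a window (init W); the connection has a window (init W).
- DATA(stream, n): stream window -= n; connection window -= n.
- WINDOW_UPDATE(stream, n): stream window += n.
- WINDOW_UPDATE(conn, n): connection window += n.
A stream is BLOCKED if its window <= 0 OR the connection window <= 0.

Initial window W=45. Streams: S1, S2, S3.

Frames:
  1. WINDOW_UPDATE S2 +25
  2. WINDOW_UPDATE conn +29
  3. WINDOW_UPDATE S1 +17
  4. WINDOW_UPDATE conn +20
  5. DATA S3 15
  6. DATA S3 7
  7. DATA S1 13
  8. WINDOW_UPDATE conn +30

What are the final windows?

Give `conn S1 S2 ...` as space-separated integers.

Op 1: conn=45 S1=45 S2=70 S3=45 blocked=[]
Op 2: conn=74 S1=45 S2=70 S3=45 blocked=[]
Op 3: conn=74 S1=62 S2=70 S3=45 blocked=[]
Op 4: conn=94 S1=62 S2=70 S3=45 blocked=[]
Op 5: conn=79 S1=62 S2=70 S3=30 blocked=[]
Op 6: conn=72 S1=62 S2=70 S3=23 blocked=[]
Op 7: conn=59 S1=49 S2=70 S3=23 blocked=[]
Op 8: conn=89 S1=49 S2=70 S3=23 blocked=[]

Answer: 89 49 70 23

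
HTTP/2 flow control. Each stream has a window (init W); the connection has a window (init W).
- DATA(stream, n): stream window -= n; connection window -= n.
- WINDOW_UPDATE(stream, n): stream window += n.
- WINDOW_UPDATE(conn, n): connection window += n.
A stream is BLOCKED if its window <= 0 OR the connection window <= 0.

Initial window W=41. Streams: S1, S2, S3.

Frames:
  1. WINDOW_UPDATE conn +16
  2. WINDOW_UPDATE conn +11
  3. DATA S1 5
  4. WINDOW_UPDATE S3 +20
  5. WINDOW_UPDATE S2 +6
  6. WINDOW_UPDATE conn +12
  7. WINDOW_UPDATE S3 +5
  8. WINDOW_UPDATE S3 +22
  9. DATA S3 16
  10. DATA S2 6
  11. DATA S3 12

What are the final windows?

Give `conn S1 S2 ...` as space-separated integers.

Op 1: conn=57 S1=41 S2=41 S3=41 blocked=[]
Op 2: conn=68 S1=41 S2=41 S3=41 blocked=[]
Op 3: conn=63 S1=36 S2=41 S3=41 blocked=[]
Op 4: conn=63 S1=36 S2=41 S3=61 blocked=[]
Op 5: conn=63 S1=36 S2=47 S3=61 blocked=[]
Op 6: conn=75 S1=36 S2=47 S3=61 blocked=[]
Op 7: conn=75 S1=36 S2=47 S3=66 blocked=[]
Op 8: conn=75 S1=36 S2=47 S3=88 blocked=[]
Op 9: conn=59 S1=36 S2=47 S3=72 blocked=[]
Op 10: conn=53 S1=36 S2=41 S3=72 blocked=[]
Op 11: conn=41 S1=36 S2=41 S3=60 blocked=[]

Answer: 41 36 41 60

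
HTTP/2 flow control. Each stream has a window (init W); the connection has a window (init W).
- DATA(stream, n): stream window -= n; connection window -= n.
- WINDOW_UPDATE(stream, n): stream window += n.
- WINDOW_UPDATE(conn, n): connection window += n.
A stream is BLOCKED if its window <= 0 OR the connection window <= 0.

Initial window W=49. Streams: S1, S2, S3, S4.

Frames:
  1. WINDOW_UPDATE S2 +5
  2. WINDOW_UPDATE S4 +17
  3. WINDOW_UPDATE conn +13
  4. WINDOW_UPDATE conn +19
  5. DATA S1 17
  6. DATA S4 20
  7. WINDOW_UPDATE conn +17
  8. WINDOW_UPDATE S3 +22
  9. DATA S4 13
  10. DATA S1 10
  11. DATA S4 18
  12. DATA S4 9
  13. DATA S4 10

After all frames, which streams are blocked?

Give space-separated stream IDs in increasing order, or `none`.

Answer: S4

Derivation:
Op 1: conn=49 S1=49 S2=54 S3=49 S4=49 blocked=[]
Op 2: conn=49 S1=49 S2=54 S3=49 S4=66 blocked=[]
Op 3: conn=62 S1=49 S2=54 S3=49 S4=66 blocked=[]
Op 4: conn=81 S1=49 S2=54 S3=49 S4=66 blocked=[]
Op 5: conn=64 S1=32 S2=54 S3=49 S4=66 blocked=[]
Op 6: conn=44 S1=32 S2=54 S3=49 S4=46 blocked=[]
Op 7: conn=61 S1=32 S2=54 S3=49 S4=46 blocked=[]
Op 8: conn=61 S1=32 S2=54 S3=71 S4=46 blocked=[]
Op 9: conn=48 S1=32 S2=54 S3=71 S4=33 blocked=[]
Op 10: conn=38 S1=22 S2=54 S3=71 S4=33 blocked=[]
Op 11: conn=20 S1=22 S2=54 S3=71 S4=15 blocked=[]
Op 12: conn=11 S1=22 S2=54 S3=71 S4=6 blocked=[]
Op 13: conn=1 S1=22 S2=54 S3=71 S4=-4 blocked=[4]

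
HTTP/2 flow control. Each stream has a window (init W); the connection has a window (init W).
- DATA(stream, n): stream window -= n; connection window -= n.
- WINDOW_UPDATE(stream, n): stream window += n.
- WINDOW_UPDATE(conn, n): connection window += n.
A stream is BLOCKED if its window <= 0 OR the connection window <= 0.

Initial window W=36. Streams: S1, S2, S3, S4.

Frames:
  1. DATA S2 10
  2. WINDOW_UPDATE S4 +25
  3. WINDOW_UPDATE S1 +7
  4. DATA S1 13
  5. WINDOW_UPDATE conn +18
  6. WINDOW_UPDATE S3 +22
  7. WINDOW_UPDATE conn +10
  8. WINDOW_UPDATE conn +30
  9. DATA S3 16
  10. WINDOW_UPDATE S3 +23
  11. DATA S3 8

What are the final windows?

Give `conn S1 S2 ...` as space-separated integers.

Op 1: conn=26 S1=36 S2=26 S3=36 S4=36 blocked=[]
Op 2: conn=26 S1=36 S2=26 S3=36 S4=61 blocked=[]
Op 3: conn=26 S1=43 S2=26 S3=36 S4=61 blocked=[]
Op 4: conn=13 S1=30 S2=26 S3=36 S4=61 blocked=[]
Op 5: conn=31 S1=30 S2=26 S3=36 S4=61 blocked=[]
Op 6: conn=31 S1=30 S2=26 S3=58 S4=61 blocked=[]
Op 7: conn=41 S1=30 S2=26 S3=58 S4=61 blocked=[]
Op 8: conn=71 S1=30 S2=26 S3=58 S4=61 blocked=[]
Op 9: conn=55 S1=30 S2=26 S3=42 S4=61 blocked=[]
Op 10: conn=55 S1=30 S2=26 S3=65 S4=61 blocked=[]
Op 11: conn=47 S1=30 S2=26 S3=57 S4=61 blocked=[]

Answer: 47 30 26 57 61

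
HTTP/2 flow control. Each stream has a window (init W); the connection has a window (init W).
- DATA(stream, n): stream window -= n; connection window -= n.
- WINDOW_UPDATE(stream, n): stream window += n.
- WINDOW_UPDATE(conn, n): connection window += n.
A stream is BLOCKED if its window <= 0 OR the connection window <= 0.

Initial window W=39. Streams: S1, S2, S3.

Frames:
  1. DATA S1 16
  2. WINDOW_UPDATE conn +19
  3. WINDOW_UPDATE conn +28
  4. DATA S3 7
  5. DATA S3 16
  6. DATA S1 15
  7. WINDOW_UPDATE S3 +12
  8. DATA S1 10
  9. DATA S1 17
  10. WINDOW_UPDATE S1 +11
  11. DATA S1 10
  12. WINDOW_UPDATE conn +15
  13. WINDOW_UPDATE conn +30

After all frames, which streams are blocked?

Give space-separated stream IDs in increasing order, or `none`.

Op 1: conn=23 S1=23 S2=39 S3=39 blocked=[]
Op 2: conn=42 S1=23 S2=39 S3=39 blocked=[]
Op 3: conn=70 S1=23 S2=39 S3=39 blocked=[]
Op 4: conn=63 S1=23 S2=39 S3=32 blocked=[]
Op 5: conn=47 S1=23 S2=39 S3=16 blocked=[]
Op 6: conn=32 S1=8 S2=39 S3=16 blocked=[]
Op 7: conn=32 S1=8 S2=39 S3=28 blocked=[]
Op 8: conn=22 S1=-2 S2=39 S3=28 blocked=[1]
Op 9: conn=5 S1=-19 S2=39 S3=28 blocked=[1]
Op 10: conn=5 S1=-8 S2=39 S3=28 blocked=[1]
Op 11: conn=-5 S1=-18 S2=39 S3=28 blocked=[1, 2, 3]
Op 12: conn=10 S1=-18 S2=39 S3=28 blocked=[1]
Op 13: conn=40 S1=-18 S2=39 S3=28 blocked=[1]

Answer: S1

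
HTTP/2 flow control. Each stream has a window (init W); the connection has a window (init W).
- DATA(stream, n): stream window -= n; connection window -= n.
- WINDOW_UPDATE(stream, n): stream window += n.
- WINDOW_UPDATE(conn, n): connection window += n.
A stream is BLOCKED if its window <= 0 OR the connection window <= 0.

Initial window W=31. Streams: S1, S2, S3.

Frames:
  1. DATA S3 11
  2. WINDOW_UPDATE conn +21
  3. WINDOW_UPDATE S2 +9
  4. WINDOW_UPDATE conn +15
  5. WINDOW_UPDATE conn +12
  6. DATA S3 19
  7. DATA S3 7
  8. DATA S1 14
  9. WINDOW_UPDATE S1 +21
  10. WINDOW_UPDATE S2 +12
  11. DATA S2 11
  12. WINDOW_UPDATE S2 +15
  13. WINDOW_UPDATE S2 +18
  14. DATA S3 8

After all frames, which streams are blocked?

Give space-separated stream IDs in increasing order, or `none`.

Op 1: conn=20 S1=31 S2=31 S3=20 blocked=[]
Op 2: conn=41 S1=31 S2=31 S3=20 blocked=[]
Op 3: conn=41 S1=31 S2=40 S3=20 blocked=[]
Op 4: conn=56 S1=31 S2=40 S3=20 blocked=[]
Op 5: conn=68 S1=31 S2=40 S3=20 blocked=[]
Op 6: conn=49 S1=31 S2=40 S3=1 blocked=[]
Op 7: conn=42 S1=31 S2=40 S3=-6 blocked=[3]
Op 8: conn=28 S1=17 S2=40 S3=-6 blocked=[3]
Op 9: conn=28 S1=38 S2=40 S3=-6 blocked=[3]
Op 10: conn=28 S1=38 S2=52 S3=-6 blocked=[3]
Op 11: conn=17 S1=38 S2=41 S3=-6 blocked=[3]
Op 12: conn=17 S1=38 S2=56 S3=-6 blocked=[3]
Op 13: conn=17 S1=38 S2=74 S3=-6 blocked=[3]
Op 14: conn=9 S1=38 S2=74 S3=-14 blocked=[3]

Answer: S3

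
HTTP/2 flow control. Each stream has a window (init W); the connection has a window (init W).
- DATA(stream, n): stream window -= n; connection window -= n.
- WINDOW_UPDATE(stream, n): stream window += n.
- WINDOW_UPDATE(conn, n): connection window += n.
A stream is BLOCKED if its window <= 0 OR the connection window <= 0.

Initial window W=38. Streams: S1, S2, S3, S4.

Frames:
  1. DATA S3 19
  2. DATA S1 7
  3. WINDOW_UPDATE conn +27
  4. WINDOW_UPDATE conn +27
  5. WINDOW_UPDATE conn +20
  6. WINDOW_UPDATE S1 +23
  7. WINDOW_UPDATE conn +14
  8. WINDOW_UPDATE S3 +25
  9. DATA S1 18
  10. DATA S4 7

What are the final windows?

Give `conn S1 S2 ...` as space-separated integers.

Op 1: conn=19 S1=38 S2=38 S3=19 S4=38 blocked=[]
Op 2: conn=12 S1=31 S2=38 S3=19 S4=38 blocked=[]
Op 3: conn=39 S1=31 S2=38 S3=19 S4=38 blocked=[]
Op 4: conn=66 S1=31 S2=38 S3=19 S4=38 blocked=[]
Op 5: conn=86 S1=31 S2=38 S3=19 S4=38 blocked=[]
Op 6: conn=86 S1=54 S2=38 S3=19 S4=38 blocked=[]
Op 7: conn=100 S1=54 S2=38 S3=19 S4=38 blocked=[]
Op 8: conn=100 S1=54 S2=38 S3=44 S4=38 blocked=[]
Op 9: conn=82 S1=36 S2=38 S3=44 S4=38 blocked=[]
Op 10: conn=75 S1=36 S2=38 S3=44 S4=31 blocked=[]

Answer: 75 36 38 44 31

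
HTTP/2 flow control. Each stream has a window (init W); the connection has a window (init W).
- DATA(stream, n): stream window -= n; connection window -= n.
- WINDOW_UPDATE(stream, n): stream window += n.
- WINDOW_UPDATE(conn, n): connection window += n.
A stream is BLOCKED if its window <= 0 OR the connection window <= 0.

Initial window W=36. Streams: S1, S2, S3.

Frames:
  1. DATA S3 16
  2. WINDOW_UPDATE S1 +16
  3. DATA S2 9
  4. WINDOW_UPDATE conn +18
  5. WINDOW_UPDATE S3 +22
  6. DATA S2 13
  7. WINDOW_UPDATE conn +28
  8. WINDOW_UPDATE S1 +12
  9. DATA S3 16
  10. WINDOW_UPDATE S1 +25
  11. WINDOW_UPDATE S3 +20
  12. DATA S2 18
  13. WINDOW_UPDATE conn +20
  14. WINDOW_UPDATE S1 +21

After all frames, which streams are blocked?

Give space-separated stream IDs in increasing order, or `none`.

Op 1: conn=20 S1=36 S2=36 S3=20 blocked=[]
Op 2: conn=20 S1=52 S2=36 S3=20 blocked=[]
Op 3: conn=11 S1=52 S2=27 S3=20 blocked=[]
Op 4: conn=29 S1=52 S2=27 S3=20 blocked=[]
Op 5: conn=29 S1=52 S2=27 S3=42 blocked=[]
Op 6: conn=16 S1=52 S2=14 S3=42 blocked=[]
Op 7: conn=44 S1=52 S2=14 S3=42 blocked=[]
Op 8: conn=44 S1=64 S2=14 S3=42 blocked=[]
Op 9: conn=28 S1=64 S2=14 S3=26 blocked=[]
Op 10: conn=28 S1=89 S2=14 S3=26 blocked=[]
Op 11: conn=28 S1=89 S2=14 S3=46 blocked=[]
Op 12: conn=10 S1=89 S2=-4 S3=46 blocked=[2]
Op 13: conn=30 S1=89 S2=-4 S3=46 blocked=[2]
Op 14: conn=30 S1=110 S2=-4 S3=46 blocked=[2]

Answer: S2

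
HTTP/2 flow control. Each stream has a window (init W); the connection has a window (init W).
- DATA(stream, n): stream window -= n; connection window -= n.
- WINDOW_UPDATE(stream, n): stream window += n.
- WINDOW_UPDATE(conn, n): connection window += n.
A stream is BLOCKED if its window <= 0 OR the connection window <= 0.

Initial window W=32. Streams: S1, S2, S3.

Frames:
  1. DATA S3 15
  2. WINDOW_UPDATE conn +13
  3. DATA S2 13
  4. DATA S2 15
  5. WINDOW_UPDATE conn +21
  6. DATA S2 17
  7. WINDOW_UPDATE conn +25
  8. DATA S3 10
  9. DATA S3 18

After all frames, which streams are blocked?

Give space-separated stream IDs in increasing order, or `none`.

Answer: S2 S3

Derivation:
Op 1: conn=17 S1=32 S2=32 S3=17 blocked=[]
Op 2: conn=30 S1=32 S2=32 S3=17 blocked=[]
Op 3: conn=17 S1=32 S2=19 S3=17 blocked=[]
Op 4: conn=2 S1=32 S2=4 S3=17 blocked=[]
Op 5: conn=23 S1=32 S2=4 S3=17 blocked=[]
Op 6: conn=6 S1=32 S2=-13 S3=17 blocked=[2]
Op 7: conn=31 S1=32 S2=-13 S3=17 blocked=[2]
Op 8: conn=21 S1=32 S2=-13 S3=7 blocked=[2]
Op 9: conn=3 S1=32 S2=-13 S3=-11 blocked=[2, 3]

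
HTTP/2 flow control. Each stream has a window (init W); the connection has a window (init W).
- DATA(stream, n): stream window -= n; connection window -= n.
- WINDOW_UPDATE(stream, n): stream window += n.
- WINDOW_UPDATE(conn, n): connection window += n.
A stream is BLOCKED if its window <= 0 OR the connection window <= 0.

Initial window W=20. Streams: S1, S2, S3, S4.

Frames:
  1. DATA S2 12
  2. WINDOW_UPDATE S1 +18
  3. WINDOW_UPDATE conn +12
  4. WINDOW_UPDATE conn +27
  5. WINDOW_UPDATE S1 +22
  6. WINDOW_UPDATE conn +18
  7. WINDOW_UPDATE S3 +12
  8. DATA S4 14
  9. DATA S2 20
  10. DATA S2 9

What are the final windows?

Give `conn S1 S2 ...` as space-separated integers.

Answer: 22 60 -21 32 6

Derivation:
Op 1: conn=8 S1=20 S2=8 S3=20 S4=20 blocked=[]
Op 2: conn=8 S1=38 S2=8 S3=20 S4=20 blocked=[]
Op 3: conn=20 S1=38 S2=8 S3=20 S4=20 blocked=[]
Op 4: conn=47 S1=38 S2=8 S3=20 S4=20 blocked=[]
Op 5: conn=47 S1=60 S2=8 S3=20 S4=20 blocked=[]
Op 6: conn=65 S1=60 S2=8 S3=20 S4=20 blocked=[]
Op 7: conn=65 S1=60 S2=8 S3=32 S4=20 blocked=[]
Op 8: conn=51 S1=60 S2=8 S3=32 S4=6 blocked=[]
Op 9: conn=31 S1=60 S2=-12 S3=32 S4=6 blocked=[2]
Op 10: conn=22 S1=60 S2=-21 S3=32 S4=6 blocked=[2]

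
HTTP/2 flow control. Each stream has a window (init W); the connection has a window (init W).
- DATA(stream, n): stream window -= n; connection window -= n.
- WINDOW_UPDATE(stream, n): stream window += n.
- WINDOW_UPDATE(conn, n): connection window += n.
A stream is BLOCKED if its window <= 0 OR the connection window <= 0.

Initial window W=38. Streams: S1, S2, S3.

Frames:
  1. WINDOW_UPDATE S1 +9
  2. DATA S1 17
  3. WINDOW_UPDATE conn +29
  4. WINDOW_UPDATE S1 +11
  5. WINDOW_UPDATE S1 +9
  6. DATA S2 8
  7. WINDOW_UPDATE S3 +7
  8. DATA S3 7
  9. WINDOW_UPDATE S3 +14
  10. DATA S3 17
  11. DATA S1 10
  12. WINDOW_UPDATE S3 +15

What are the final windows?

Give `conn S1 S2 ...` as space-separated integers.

Answer: 8 40 30 50

Derivation:
Op 1: conn=38 S1=47 S2=38 S3=38 blocked=[]
Op 2: conn=21 S1=30 S2=38 S3=38 blocked=[]
Op 3: conn=50 S1=30 S2=38 S3=38 blocked=[]
Op 4: conn=50 S1=41 S2=38 S3=38 blocked=[]
Op 5: conn=50 S1=50 S2=38 S3=38 blocked=[]
Op 6: conn=42 S1=50 S2=30 S3=38 blocked=[]
Op 7: conn=42 S1=50 S2=30 S3=45 blocked=[]
Op 8: conn=35 S1=50 S2=30 S3=38 blocked=[]
Op 9: conn=35 S1=50 S2=30 S3=52 blocked=[]
Op 10: conn=18 S1=50 S2=30 S3=35 blocked=[]
Op 11: conn=8 S1=40 S2=30 S3=35 blocked=[]
Op 12: conn=8 S1=40 S2=30 S3=50 blocked=[]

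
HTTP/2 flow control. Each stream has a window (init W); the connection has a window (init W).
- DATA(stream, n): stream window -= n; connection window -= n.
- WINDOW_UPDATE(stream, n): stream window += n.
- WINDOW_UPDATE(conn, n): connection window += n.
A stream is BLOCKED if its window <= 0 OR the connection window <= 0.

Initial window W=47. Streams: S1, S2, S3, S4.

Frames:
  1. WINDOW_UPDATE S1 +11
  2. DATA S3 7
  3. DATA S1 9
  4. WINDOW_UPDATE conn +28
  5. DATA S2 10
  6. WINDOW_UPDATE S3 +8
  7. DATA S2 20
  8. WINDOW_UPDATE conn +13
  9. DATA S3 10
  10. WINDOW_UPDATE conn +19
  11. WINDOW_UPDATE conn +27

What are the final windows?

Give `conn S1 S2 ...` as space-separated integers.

Answer: 78 49 17 38 47

Derivation:
Op 1: conn=47 S1=58 S2=47 S3=47 S4=47 blocked=[]
Op 2: conn=40 S1=58 S2=47 S3=40 S4=47 blocked=[]
Op 3: conn=31 S1=49 S2=47 S3=40 S4=47 blocked=[]
Op 4: conn=59 S1=49 S2=47 S3=40 S4=47 blocked=[]
Op 5: conn=49 S1=49 S2=37 S3=40 S4=47 blocked=[]
Op 6: conn=49 S1=49 S2=37 S3=48 S4=47 blocked=[]
Op 7: conn=29 S1=49 S2=17 S3=48 S4=47 blocked=[]
Op 8: conn=42 S1=49 S2=17 S3=48 S4=47 blocked=[]
Op 9: conn=32 S1=49 S2=17 S3=38 S4=47 blocked=[]
Op 10: conn=51 S1=49 S2=17 S3=38 S4=47 blocked=[]
Op 11: conn=78 S1=49 S2=17 S3=38 S4=47 blocked=[]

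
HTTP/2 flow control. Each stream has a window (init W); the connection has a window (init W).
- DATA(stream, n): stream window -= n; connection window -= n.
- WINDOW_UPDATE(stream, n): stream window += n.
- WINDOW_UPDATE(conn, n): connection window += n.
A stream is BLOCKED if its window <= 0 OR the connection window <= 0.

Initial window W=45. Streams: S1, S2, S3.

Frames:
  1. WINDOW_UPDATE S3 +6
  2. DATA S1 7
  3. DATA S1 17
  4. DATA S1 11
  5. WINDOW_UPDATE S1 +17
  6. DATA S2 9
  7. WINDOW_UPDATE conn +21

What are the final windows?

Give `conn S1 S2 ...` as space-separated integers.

Answer: 22 27 36 51

Derivation:
Op 1: conn=45 S1=45 S2=45 S3=51 blocked=[]
Op 2: conn=38 S1=38 S2=45 S3=51 blocked=[]
Op 3: conn=21 S1=21 S2=45 S3=51 blocked=[]
Op 4: conn=10 S1=10 S2=45 S3=51 blocked=[]
Op 5: conn=10 S1=27 S2=45 S3=51 blocked=[]
Op 6: conn=1 S1=27 S2=36 S3=51 blocked=[]
Op 7: conn=22 S1=27 S2=36 S3=51 blocked=[]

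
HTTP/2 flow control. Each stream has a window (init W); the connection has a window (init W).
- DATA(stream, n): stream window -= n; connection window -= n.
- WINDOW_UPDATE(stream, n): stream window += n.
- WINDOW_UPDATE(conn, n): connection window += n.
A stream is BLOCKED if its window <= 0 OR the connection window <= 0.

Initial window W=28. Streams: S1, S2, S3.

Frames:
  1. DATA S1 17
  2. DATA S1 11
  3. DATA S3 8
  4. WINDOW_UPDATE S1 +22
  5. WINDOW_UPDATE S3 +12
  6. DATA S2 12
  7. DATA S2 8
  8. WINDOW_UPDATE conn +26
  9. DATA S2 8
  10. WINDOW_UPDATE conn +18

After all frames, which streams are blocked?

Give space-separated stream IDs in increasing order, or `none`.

Answer: S2

Derivation:
Op 1: conn=11 S1=11 S2=28 S3=28 blocked=[]
Op 2: conn=0 S1=0 S2=28 S3=28 blocked=[1, 2, 3]
Op 3: conn=-8 S1=0 S2=28 S3=20 blocked=[1, 2, 3]
Op 4: conn=-8 S1=22 S2=28 S3=20 blocked=[1, 2, 3]
Op 5: conn=-8 S1=22 S2=28 S3=32 blocked=[1, 2, 3]
Op 6: conn=-20 S1=22 S2=16 S3=32 blocked=[1, 2, 3]
Op 7: conn=-28 S1=22 S2=8 S3=32 blocked=[1, 2, 3]
Op 8: conn=-2 S1=22 S2=8 S3=32 blocked=[1, 2, 3]
Op 9: conn=-10 S1=22 S2=0 S3=32 blocked=[1, 2, 3]
Op 10: conn=8 S1=22 S2=0 S3=32 blocked=[2]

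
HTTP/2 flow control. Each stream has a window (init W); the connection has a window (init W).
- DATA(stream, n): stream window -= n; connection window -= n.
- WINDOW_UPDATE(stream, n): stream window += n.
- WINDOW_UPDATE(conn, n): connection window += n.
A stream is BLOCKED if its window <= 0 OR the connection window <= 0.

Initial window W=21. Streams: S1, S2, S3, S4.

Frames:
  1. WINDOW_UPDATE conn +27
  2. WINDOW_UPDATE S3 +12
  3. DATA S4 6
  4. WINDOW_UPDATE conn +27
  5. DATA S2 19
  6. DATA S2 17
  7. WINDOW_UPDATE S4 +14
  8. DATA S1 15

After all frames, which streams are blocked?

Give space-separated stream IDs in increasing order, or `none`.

Answer: S2

Derivation:
Op 1: conn=48 S1=21 S2=21 S3=21 S4=21 blocked=[]
Op 2: conn=48 S1=21 S2=21 S3=33 S4=21 blocked=[]
Op 3: conn=42 S1=21 S2=21 S3=33 S4=15 blocked=[]
Op 4: conn=69 S1=21 S2=21 S3=33 S4=15 blocked=[]
Op 5: conn=50 S1=21 S2=2 S3=33 S4=15 blocked=[]
Op 6: conn=33 S1=21 S2=-15 S3=33 S4=15 blocked=[2]
Op 7: conn=33 S1=21 S2=-15 S3=33 S4=29 blocked=[2]
Op 8: conn=18 S1=6 S2=-15 S3=33 S4=29 blocked=[2]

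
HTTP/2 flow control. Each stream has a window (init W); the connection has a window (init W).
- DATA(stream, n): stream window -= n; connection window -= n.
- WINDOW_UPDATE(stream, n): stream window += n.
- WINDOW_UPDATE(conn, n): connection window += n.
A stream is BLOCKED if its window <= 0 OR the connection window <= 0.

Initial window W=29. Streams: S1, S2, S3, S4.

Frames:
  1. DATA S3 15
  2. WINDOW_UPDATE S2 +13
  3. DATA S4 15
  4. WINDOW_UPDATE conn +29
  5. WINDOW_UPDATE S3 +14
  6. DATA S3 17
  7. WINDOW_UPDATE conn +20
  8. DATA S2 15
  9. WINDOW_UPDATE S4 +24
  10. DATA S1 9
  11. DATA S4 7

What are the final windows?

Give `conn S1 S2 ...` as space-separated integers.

Answer: 0 20 27 11 31

Derivation:
Op 1: conn=14 S1=29 S2=29 S3=14 S4=29 blocked=[]
Op 2: conn=14 S1=29 S2=42 S3=14 S4=29 blocked=[]
Op 3: conn=-1 S1=29 S2=42 S3=14 S4=14 blocked=[1, 2, 3, 4]
Op 4: conn=28 S1=29 S2=42 S3=14 S4=14 blocked=[]
Op 5: conn=28 S1=29 S2=42 S3=28 S4=14 blocked=[]
Op 6: conn=11 S1=29 S2=42 S3=11 S4=14 blocked=[]
Op 7: conn=31 S1=29 S2=42 S3=11 S4=14 blocked=[]
Op 8: conn=16 S1=29 S2=27 S3=11 S4=14 blocked=[]
Op 9: conn=16 S1=29 S2=27 S3=11 S4=38 blocked=[]
Op 10: conn=7 S1=20 S2=27 S3=11 S4=38 blocked=[]
Op 11: conn=0 S1=20 S2=27 S3=11 S4=31 blocked=[1, 2, 3, 4]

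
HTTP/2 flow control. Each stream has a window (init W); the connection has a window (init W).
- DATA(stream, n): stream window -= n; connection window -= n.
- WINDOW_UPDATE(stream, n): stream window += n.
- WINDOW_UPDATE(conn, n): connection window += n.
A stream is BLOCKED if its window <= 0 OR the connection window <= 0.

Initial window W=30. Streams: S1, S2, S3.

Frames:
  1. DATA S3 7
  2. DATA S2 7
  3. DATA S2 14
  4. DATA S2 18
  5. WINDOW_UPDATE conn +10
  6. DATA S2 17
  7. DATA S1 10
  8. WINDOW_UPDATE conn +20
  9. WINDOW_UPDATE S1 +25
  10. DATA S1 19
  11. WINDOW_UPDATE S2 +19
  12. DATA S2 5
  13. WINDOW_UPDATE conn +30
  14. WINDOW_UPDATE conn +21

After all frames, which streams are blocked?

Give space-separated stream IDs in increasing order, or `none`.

Op 1: conn=23 S1=30 S2=30 S3=23 blocked=[]
Op 2: conn=16 S1=30 S2=23 S3=23 blocked=[]
Op 3: conn=2 S1=30 S2=9 S3=23 blocked=[]
Op 4: conn=-16 S1=30 S2=-9 S3=23 blocked=[1, 2, 3]
Op 5: conn=-6 S1=30 S2=-9 S3=23 blocked=[1, 2, 3]
Op 6: conn=-23 S1=30 S2=-26 S3=23 blocked=[1, 2, 3]
Op 7: conn=-33 S1=20 S2=-26 S3=23 blocked=[1, 2, 3]
Op 8: conn=-13 S1=20 S2=-26 S3=23 blocked=[1, 2, 3]
Op 9: conn=-13 S1=45 S2=-26 S3=23 blocked=[1, 2, 3]
Op 10: conn=-32 S1=26 S2=-26 S3=23 blocked=[1, 2, 3]
Op 11: conn=-32 S1=26 S2=-7 S3=23 blocked=[1, 2, 3]
Op 12: conn=-37 S1=26 S2=-12 S3=23 blocked=[1, 2, 3]
Op 13: conn=-7 S1=26 S2=-12 S3=23 blocked=[1, 2, 3]
Op 14: conn=14 S1=26 S2=-12 S3=23 blocked=[2]

Answer: S2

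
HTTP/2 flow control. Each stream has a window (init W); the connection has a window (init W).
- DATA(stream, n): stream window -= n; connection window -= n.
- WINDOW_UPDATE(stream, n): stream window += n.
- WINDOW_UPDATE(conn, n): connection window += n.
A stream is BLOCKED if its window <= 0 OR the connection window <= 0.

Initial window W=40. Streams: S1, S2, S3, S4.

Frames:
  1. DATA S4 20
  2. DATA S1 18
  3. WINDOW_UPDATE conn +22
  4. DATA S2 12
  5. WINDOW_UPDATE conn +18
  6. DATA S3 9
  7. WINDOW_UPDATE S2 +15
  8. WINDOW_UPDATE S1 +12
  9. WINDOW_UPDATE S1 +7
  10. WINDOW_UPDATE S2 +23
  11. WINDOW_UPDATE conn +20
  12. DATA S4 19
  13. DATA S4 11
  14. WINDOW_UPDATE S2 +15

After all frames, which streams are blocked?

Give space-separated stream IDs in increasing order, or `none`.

Answer: S4

Derivation:
Op 1: conn=20 S1=40 S2=40 S3=40 S4=20 blocked=[]
Op 2: conn=2 S1=22 S2=40 S3=40 S4=20 blocked=[]
Op 3: conn=24 S1=22 S2=40 S3=40 S4=20 blocked=[]
Op 4: conn=12 S1=22 S2=28 S3=40 S4=20 blocked=[]
Op 5: conn=30 S1=22 S2=28 S3=40 S4=20 blocked=[]
Op 6: conn=21 S1=22 S2=28 S3=31 S4=20 blocked=[]
Op 7: conn=21 S1=22 S2=43 S3=31 S4=20 blocked=[]
Op 8: conn=21 S1=34 S2=43 S3=31 S4=20 blocked=[]
Op 9: conn=21 S1=41 S2=43 S3=31 S4=20 blocked=[]
Op 10: conn=21 S1=41 S2=66 S3=31 S4=20 blocked=[]
Op 11: conn=41 S1=41 S2=66 S3=31 S4=20 blocked=[]
Op 12: conn=22 S1=41 S2=66 S3=31 S4=1 blocked=[]
Op 13: conn=11 S1=41 S2=66 S3=31 S4=-10 blocked=[4]
Op 14: conn=11 S1=41 S2=81 S3=31 S4=-10 blocked=[4]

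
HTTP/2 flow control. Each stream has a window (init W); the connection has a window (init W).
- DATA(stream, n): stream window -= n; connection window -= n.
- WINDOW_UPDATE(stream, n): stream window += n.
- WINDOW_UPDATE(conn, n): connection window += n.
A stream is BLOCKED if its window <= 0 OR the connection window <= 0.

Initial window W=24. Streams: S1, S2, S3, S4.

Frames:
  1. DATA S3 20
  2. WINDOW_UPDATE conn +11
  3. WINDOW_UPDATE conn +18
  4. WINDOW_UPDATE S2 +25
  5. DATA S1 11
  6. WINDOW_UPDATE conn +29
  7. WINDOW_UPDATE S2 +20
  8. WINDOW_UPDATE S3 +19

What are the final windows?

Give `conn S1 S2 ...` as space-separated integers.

Answer: 51 13 69 23 24

Derivation:
Op 1: conn=4 S1=24 S2=24 S3=4 S4=24 blocked=[]
Op 2: conn=15 S1=24 S2=24 S3=4 S4=24 blocked=[]
Op 3: conn=33 S1=24 S2=24 S3=4 S4=24 blocked=[]
Op 4: conn=33 S1=24 S2=49 S3=4 S4=24 blocked=[]
Op 5: conn=22 S1=13 S2=49 S3=4 S4=24 blocked=[]
Op 6: conn=51 S1=13 S2=49 S3=4 S4=24 blocked=[]
Op 7: conn=51 S1=13 S2=69 S3=4 S4=24 blocked=[]
Op 8: conn=51 S1=13 S2=69 S3=23 S4=24 blocked=[]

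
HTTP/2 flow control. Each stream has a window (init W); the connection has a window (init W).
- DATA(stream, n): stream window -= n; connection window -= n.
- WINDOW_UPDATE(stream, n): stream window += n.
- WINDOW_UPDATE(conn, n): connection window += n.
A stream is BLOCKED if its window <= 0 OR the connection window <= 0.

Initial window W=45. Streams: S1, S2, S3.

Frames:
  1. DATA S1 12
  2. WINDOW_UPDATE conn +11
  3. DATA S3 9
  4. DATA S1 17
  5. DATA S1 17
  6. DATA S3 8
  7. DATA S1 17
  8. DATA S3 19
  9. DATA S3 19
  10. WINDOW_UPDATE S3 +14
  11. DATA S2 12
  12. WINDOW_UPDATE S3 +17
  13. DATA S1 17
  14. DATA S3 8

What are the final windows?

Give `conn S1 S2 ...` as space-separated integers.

Op 1: conn=33 S1=33 S2=45 S3=45 blocked=[]
Op 2: conn=44 S1=33 S2=45 S3=45 blocked=[]
Op 3: conn=35 S1=33 S2=45 S3=36 blocked=[]
Op 4: conn=18 S1=16 S2=45 S3=36 blocked=[]
Op 5: conn=1 S1=-1 S2=45 S3=36 blocked=[1]
Op 6: conn=-7 S1=-1 S2=45 S3=28 blocked=[1, 2, 3]
Op 7: conn=-24 S1=-18 S2=45 S3=28 blocked=[1, 2, 3]
Op 8: conn=-43 S1=-18 S2=45 S3=9 blocked=[1, 2, 3]
Op 9: conn=-62 S1=-18 S2=45 S3=-10 blocked=[1, 2, 3]
Op 10: conn=-62 S1=-18 S2=45 S3=4 blocked=[1, 2, 3]
Op 11: conn=-74 S1=-18 S2=33 S3=4 blocked=[1, 2, 3]
Op 12: conn=-74 S1=-18 S2=33 S3=21 blocked=[1, 2, 3]
Op 13: conn=-91 S1=-35 S2=33 S3=21 blocked=[1, 2, 3]
Op 14: conn=-99 S1=-35 S2=33 S3=13 blocked=[1, 2, 3]

Answer: -99 -35 33 13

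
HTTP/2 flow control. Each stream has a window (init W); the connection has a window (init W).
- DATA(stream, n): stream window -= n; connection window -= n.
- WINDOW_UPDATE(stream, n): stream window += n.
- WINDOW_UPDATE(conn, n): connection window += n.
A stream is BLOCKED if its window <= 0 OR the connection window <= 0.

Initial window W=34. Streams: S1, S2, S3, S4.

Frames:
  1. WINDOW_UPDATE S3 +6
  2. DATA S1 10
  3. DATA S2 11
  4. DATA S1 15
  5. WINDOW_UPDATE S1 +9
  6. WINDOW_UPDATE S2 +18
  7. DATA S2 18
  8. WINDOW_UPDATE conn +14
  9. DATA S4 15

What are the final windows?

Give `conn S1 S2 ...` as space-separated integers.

Op 1: conn=34 S1=34 S2=34 S3=40 S4=34 blocked=[]
Op 2: conn=24 S1=24 S2=34 S3=40 S4=34 blocked=[]
Op 3: conn=13 S1=24 S2=23 S3=40 S4=34 blocked=[]
Op 4: conn=-2 S1=9 S2=23 S3=40 S4=34 blocked=[1, 2, 3, 4]
Op 5: conn=-2 S1=18 S2=23 S3=40 S4=34 blocked=[1, 2, 3, 4]
Op 6: conn=-2 S1=18 S2=41 S3=40 S4=34 blocked=[1, 2, 3, 4]
Op 7: conn=-20 S1=18 S2=23 S3=40 S4=34 blocked=[1, 2, 3, 4]
Op 8: conn=-6 S1=18 S2=23 S3=40 S4=34 blocked=[1, 2, 3, 4]
Op 9: conn=-21 S1=18 S2=23 S3=40 S4=19 blocked=[1, 2, 3, 4]

Answer: -21 18 23 40 19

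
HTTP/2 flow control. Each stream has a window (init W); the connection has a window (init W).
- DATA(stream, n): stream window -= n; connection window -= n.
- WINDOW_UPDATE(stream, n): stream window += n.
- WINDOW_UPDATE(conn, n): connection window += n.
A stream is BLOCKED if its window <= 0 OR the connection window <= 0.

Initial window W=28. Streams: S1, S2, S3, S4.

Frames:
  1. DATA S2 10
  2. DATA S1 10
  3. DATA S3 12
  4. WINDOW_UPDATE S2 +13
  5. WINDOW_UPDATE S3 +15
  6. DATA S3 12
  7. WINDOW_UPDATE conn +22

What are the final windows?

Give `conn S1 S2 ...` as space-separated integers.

Answer: 6 18 31 19 28

Derivation:
Op 1: conn=18 S1=28 S2=18 S3=28 S4=28 blocked=[]
Op 2: conn=8 S1=18 S2=18 S3=28 S4=28 blocked=[]
Op 3: conn=-4 S1=18 S2=18 S3=16 S4=28 blocked=[1, 2, 3, 4]
Op 4: conn=-4 S1=18 S2=31 S3=16 S4=28 blocked=[1, 2, 3, 4]
Op 5: conn=-4 S1=18 S2=31 S3=31 S4=28 blocked=[1, 2, 3, 4]
Op 6: conn=-16 S1=18 S2=31 S3=19 S4=28 blocked=[1, 2, 3, 4]
Op 7: conn=6 S1=18 S2=31 S3=19 S4=28 blocked=[]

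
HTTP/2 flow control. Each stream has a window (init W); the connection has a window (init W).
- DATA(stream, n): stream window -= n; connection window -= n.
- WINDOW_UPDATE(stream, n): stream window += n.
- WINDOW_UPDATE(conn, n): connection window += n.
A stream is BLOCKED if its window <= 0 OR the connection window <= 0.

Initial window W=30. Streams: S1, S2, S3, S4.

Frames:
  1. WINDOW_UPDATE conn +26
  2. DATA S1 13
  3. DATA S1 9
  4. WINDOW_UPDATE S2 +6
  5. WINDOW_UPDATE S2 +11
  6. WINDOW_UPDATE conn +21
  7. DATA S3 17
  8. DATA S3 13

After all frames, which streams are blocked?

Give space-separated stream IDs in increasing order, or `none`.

Op 1: conn=56 S1=30 S2=30 S3=30 S4=30 blocked=[]
Op 2: conn=43 S1=17 S2=30 S3=30 S4=30 blocked=[]
Op 3: conn=34 S1=8 S2=30 S3=30 S4=30 blocked=[]
Op 4: conn=34 S1=8 S2=36 S3=30 S4=30 blocked=[]
Op 5: conn=34 S1=8 S2=47 S3=30 S4=30 blocked=[]
Op 6: conn=55 S1=8 S2=47 S3=30 S4=30 blocked=[]
Op 7: conn=38 S1=8 S2=47 S3=13 S4=30 blocked=[]
Op 8: conn=25 S1=8 S2=47 S3=0 S4=30 blocked=[3]

Answer: S3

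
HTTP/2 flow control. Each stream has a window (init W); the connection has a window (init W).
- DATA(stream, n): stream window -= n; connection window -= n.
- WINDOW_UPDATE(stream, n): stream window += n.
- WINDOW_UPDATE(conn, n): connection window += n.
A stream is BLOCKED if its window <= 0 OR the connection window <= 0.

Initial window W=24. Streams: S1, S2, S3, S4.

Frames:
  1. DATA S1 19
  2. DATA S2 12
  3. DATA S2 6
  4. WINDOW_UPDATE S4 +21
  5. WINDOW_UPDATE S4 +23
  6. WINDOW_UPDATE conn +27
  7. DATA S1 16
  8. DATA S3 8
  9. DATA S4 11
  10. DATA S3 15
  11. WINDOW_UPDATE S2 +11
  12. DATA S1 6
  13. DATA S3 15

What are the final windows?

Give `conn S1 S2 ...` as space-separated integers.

Answer: -57 -17 17 -14 57

Derivation:
Op 1: conn=5 S1=5 S2=24 S3=24 S4=24 blocked=[]
Op 2: conn=-7 S1=5 S2=12 S3=24 S4=24 blocked=[1, 2, 3, 4]
Op 3: conn=-13 S1=5 S2=6 S3=24 S4=24 blocked=[1, 2, 3, 4]
Op 4: conn=-13 S1=5 S2=6 S3=24 S4=45 blocked=[1, 2, 3, 4]
Op 5: conn=-13 S1=5 S2=6 S3=24 S4=68 blocked=[1, 2, 3, 4]
Op 6: conn=14 S1=5 S2=6 S3=24 S4=68 blocked=[]
Op 7: conn=-2 S1=-11 S2=6 S3=24 S4=68 blocked=[1, 2, 3, 4]
Op 8: conn=-10 S1=-11 S2=6 S3=16 S4=68 blocked=[1, 2, 3, 4]
Op 9: conn=-21 S1=-11 S2=6 S3=16 S4=57 blocked=[1, 2, 3, 4]
Op 10: conn=-36 S1=-11 S2=6 S3=1 S4=57 blocked=[1, 2, 3, 4]
Op 11: conn=-36 S1=-11 S2=17 S3=1 S4=57 blocked=[1, 2, 3, 4]
Op 12: conn=-42 S1=-17 S2=17 S3=1 S4=57 blocked=[1, 2, 3, 4]
Op 13: conn=-57 S1=-17 S2=17 S3=-14 S4=57 blocked=[1, 2, 3, 4]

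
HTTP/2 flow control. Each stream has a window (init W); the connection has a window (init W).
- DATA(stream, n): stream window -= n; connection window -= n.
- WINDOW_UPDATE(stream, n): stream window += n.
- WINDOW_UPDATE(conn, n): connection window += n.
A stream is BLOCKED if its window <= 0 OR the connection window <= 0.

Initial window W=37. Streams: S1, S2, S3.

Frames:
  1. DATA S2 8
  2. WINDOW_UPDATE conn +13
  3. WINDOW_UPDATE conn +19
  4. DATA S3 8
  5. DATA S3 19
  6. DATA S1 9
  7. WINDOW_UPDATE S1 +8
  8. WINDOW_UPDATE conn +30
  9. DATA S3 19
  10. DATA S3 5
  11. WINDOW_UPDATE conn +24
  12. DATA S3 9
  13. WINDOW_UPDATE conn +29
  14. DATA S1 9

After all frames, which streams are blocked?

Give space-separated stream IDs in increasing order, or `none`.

Answer: S3

Derivation:
Op 1: conn=29 S1=37 S2=29 S3=37 blocked=[]
Op 2: conn=42 S1=37 S2=29 S3=37 blocked=[]
Op 3: conn=61 S1=37 S2=29 S3=37 blocked=[]
Op 4: conn=53 S1=37 S2=29 S3=29 blocked=[]
Op 5: conn=34 S1=37 S2=29 S3=10 blocked=[]
Op 6: conn=25 S1=28 S2=29 S3=10 blocked=[]
Op 7: conn=25 S1=36 S2=29 S3=10 blocked=[]
Op 8: conn=55 S1=36 S2=29 S3=10 blocked=[]
Op 9: conn=36 S1=36 S2=29 S3=-9 blocked=[3]
Op 10: conn=31 S1=36 S2=29 S3=-14 blocked=[3]
Op 11: conn=55 S1=36 S2=29 S3=-14 blocked=[3]
Op 12: conn=46 S1=36 S2=29 S3=-23 blocked=[3]
Op 13: conn=75 S1=36 S2=29 S3=-23 blocked=[3]
Op 14: conn=66 S1=27 S2=29 S3=-23 blocked=[3]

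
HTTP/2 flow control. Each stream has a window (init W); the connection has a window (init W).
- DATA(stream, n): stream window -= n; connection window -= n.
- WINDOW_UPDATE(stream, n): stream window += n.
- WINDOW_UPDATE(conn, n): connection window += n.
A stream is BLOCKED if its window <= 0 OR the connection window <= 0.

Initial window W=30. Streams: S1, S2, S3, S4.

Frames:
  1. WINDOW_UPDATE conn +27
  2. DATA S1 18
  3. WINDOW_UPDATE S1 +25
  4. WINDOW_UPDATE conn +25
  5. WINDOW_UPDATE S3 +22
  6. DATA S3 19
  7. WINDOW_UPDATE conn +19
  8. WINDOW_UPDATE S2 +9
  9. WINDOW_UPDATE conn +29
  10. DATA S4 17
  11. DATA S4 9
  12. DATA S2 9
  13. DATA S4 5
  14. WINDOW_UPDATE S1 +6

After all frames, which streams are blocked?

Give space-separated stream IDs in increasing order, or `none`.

Op 1: conn=57 S1=30 S2=30 S3=30 S4=30 blocked=[]
Op 2: conn=39 S1=12 S2=30 S3=30 S4=30 blocked=[]
Op 3: conn=39 S1=37 S2=30 S3=30 S4=30 blocked=[]
Op 4: conn=64 S1=37 S2=30 S3=30 S4=30 blocked=[]
Op 5: conn=64 S1=37 S2=30 S3=52 S4=30 blocked=[]
Op 6: conn=45 S1=37 S2=30 S3=33 S4=30 blocked=[]
Op 7: conn=64 S1=37 S2=30 S3=33 S4=30 blocked=[]
Op 8: conn=64 S1=37 S2=39 S3=33 S4=30 blocked=[]
Op 9: conn=93 S1=37 S2=39 S3=33 S4=30 blocked=[]
Op 10: conn=76 S1=37 S2=39 S3=33 S4=13 blocked=[]
Op 11: conn=67 S1=37 S2=39 S3=33 S4=4 blocked=[]
Op 12: conn=58 S1=37 S2=30 S3=33 S4=4 blocked=[]
Op 13: conn=53 S1=37 S2=30 S3=33 S4=-1 blocked=[4]
Op 14: conn=53 S1=43 S2=30 S3=33 S4=-1 blocked=[4]

Answer: S4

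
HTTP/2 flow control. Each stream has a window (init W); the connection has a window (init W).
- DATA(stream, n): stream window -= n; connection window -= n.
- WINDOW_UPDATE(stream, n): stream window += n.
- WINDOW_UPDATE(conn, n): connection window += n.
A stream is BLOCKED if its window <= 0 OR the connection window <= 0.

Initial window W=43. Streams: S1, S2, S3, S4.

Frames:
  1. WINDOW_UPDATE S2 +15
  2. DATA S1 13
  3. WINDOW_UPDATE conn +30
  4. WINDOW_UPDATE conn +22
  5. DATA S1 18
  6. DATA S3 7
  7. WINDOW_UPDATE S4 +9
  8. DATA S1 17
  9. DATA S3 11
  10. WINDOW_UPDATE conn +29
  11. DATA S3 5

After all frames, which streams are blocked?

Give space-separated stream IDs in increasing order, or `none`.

Op 1: conn=43 S1=43 S2=58 S3=43 S4=43 blocked=[]
Op 2: conn=30 S1=30 S2=58 S3=43 S4=43 blocked=[]
Op 3: conn=60 S1=30 S2=58 S3=43 S4=43 blocked=[]
Op 4: conn=82 S1=30 S2=58 S3=43 S4=43 blocked=[]
Op 5: conn=64 S1=12 S2=58 S3=43 S4=43 blocked=[]
Op 6: conn=57 S1=12 S2=58 S3=36 S4=43 blocked=[]
Op 7: conn=57 S1=12 S2=58 S3=36 S4=52 blocked=[]
Op 8: conn=40 S1=-5 S2=58 S3=36 S4=52 blocked=[1]
Op 9: conn=29 S1=-5 S2=58 S3=25 S4=52 blocked=[1]
Op 10: conn=58 S1=-5 S2=58 S3=25 S4=52 blocked=[1]
Op 11: conn=53 S1=-5 S2=58 S3=20 S4=52 blocked=[1]

Answer: S1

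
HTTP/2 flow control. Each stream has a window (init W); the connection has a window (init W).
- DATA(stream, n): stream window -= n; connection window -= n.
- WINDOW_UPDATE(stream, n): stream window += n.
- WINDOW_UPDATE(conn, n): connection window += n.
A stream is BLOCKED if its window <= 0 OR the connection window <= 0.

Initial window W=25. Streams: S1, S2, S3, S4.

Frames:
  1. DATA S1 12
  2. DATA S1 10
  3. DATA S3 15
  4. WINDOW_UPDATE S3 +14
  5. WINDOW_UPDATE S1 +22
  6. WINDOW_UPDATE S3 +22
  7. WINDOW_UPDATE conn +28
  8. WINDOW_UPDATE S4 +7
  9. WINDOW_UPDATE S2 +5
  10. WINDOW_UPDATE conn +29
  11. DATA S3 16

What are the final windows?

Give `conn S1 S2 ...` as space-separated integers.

Op 1: conn=13 S1=13 S2=25 S3=25 S4=25 blocked=[]
Op 2: conn=3 S1=3 S2=25 S3=25 S4=25 blocked=[]
Op 3: conn=-12 S1=3 S2=25 S3=10 S4=25 blocked=[1, 2, 3, 4]
Op 4: conn=-12 S1=3 S2=25 S3=24 S4=25 blocked=[1, 2, 3, 4]
Op 5: conn=-12 S1=25 S2=25 S3=24 S4=25 blocked=[1, 2, 3, 4]
Op 6: conn=-12 S1=25 S2=25 S3=46 S4=25 blocked=[1, 2, 3, 4]
Op 7: conn=16 S1=25 S2=25 S3=46 S4=25 blocked=[]
Op 8: conn=16 S1=25 S2=25 S3=46 S4=32 blocked=[]
Op 9: conn=16 S1=25 S2=30 S3=46 S4=32 blocked=[]
Op 10: conn=45 S1=25 S2=30 S3=46 S4=32 blocked=[]
Op 11: conn=29 S1=25 S2=30 S3=30 S4=32 blocked=[]

Answer: 29 25 30 30 32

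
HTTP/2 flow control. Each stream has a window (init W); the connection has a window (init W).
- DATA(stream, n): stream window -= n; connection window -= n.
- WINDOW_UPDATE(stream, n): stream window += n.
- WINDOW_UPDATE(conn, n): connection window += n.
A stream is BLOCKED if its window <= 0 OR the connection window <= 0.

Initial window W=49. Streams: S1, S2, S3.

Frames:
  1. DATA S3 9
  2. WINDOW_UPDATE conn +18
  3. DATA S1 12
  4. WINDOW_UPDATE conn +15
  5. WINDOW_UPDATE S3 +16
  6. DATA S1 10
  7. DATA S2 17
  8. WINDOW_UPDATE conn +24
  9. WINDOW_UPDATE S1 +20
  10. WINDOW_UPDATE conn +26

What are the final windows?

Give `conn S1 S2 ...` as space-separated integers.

Op 1: conn=40 S1=49 S2=49 S3=40 blocked=[]
Op 2: conn=58 S1=49 S2=49 S3=40 blocked=[]
Op 3: conn=46 S1=37 S2=49 S3=40 blocked=[]
Op 4: conn=61 S1=37 S2=49 S3=40 blocked=[]
Op 5: conn=61 S1=37 S2=49 S3=56 blocked=[]
Op 6: conn=51 S1=27 S2=49 S3=56 blocked=[]
Op 7: conn=34 S1=27 S2=32 S3=56 blocked=[]
Op 8: conn=58 S1=27 S2=32 S3=56 blocked=[]
Op 9: conn=58 S1=47 S2=32 S3=56 blocked=[]
Op 10: conn=84 S1=47 S2=32 S3=56 blocked=[]

Answer: 84 47 32 56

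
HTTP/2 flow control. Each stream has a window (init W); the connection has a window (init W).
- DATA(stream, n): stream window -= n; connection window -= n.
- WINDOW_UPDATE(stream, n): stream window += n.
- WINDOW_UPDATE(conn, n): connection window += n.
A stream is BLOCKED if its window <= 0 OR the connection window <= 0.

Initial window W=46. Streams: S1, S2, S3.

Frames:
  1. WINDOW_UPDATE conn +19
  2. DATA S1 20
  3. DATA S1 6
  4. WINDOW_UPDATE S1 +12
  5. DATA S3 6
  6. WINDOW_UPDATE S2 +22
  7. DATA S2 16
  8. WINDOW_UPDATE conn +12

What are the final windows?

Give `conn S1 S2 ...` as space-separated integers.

Op 1: conn=65 S1=46 S2=46 S3=46 blocked=[]
Op 2: conn=45 S1=26 S2=46 S3=46 blocked=[]
Op 3: conn=39 S1=20 S2=46 S3=46 blocked=[]
Op 4: conn=39 S1=32 S2=46 S3=46 blocked=[]
Op 5: conn=33 S1=32 S2=46 S3=40 blocked=[]
Op 6: conn=33 S1=32 S2=68 S3=40 blocked=[]
Op 7: conn=17 S1=32 S2=52 S3=40 blocked=[]
Op 8: conn=29 S1=32 S2=52 S3=40 blocked=[]

Answer: 29 32 52 40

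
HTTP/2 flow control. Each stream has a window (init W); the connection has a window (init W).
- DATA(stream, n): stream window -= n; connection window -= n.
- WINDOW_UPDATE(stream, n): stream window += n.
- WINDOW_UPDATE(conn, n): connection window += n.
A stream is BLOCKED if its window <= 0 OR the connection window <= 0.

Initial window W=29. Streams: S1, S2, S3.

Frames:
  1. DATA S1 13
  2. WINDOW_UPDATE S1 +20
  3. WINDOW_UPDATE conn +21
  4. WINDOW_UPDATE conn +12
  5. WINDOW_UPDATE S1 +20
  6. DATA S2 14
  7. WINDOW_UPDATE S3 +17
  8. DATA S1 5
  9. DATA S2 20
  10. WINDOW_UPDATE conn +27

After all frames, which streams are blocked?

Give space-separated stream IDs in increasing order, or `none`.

Answer: S2

Derivation:
Op 1: conn=16 S1=16 S2=29 S3=29 blocked=[]
Op 2: conn=16 S1=36 S2=29 S3=29 blocked=[]
Op 3: conn=37 S1=36 S2=29 S3=29 blocked=[]
Op 4: conn=49 S1=36 S2=29 S3=29 blocked=[]
Op 5: conn=49 S1=56 S2=29 S3=29 blocked=[]
Op 6: conn=35 S1=56 S2=15 S3=29 blocked=[]
Op 7: conn=35 S1=56 S2=15 S3=46 blocked=[]
Op 8: conn=30 S1=51 S2=15 S3=46 blocked=[]
Op 9: conn=10 S1=51 S2=-5 S3=46 blocked=[2]
Op 10: conn=37 S1=51 S2=-5 S3=46 blocked=[2]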